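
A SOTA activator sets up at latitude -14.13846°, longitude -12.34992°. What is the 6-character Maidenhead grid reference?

Shift to the Maidenhead origin (180°W, 90°S): lon 167.6501, lat 75.8615.
Field: 167.6501/20 → 8 → I, 75.8615/10 → 7 → H; chars IH.
Square: 7.6501/2 → 3, 5.8615/1 → 5; chars 35.
Subsquare: 1.6501/0.0833333 → 19 → t, 0.8615/0.0416667 → 20 → u; chars tu.

IH35tu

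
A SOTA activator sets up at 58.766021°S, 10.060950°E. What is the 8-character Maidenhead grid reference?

Shift to the Maidenhead origin (180°W, 90°S): lon 190.06095, lat 31.23398.
Field: 190.06095/20 → 9 → J, 31.23398/10 → 3 → D; chars JD.
Square: 10.06095/2 → 5, 1.23398/1 → 1; chars 51.
Subsquare: 0.06095/0.0833333 → 0 → a, 0.23398/0.0416667 → 5 → f; chars af.
Extended square: 0.06095/0.00833333 → 7, 0.02565/0.00416667 → 6; chars 76.

JD51af76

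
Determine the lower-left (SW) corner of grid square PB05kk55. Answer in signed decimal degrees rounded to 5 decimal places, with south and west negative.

Field P=15, B=1: +15·20° lon, +1·10° lat → SW at lon 120°, lat -80°.
Square 0, 5: +0·2° lon, +5·1° lat → SW at lon 120°, lat -75°.
Subsquare k=10, k=10: +10·0.0833333° lon, +10·0.0416667° lat → SW at lon 120.833°, lat -74.5833°.
Extended square 5, 5: +5·0.00833333° lon, +5·0.00416667° lat → SW at lon 120.875°, lat -74.5625°.
latitude -74.56250, longitude 120.87500.

-74.56250, 120.87500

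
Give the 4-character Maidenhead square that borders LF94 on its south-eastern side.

MF03

Longitude square 9; +1 → 10, wraps to 0, carry into field.
Longitude field L = 11; +1 → 12 = M.
Latitude square 4; −1 → 3.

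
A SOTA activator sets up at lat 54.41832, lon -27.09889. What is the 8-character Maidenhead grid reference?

Shift to the Maidenhead origin (180°W, 90°S): lon 152.90111, lat 144.41832.
Field: 152.90111/20 → 7 → H, 144.41832/10 → 14 → O; chars HO.
Square: 12.90111/2 → 6, 4.41832/1 → 4; chars 64.
Subsquare: 0.90111/0.0833333 → 10 → k, 0.41832/0.0416667 → 10 → k; chars kk.
Extended square: 0.06778/0.00833333 → 8, 0.00165/0.00416667 → 0; chars 80.

HO64kk80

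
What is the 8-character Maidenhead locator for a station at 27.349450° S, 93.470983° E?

NG62rp66

Offset from 180°W / 90°S: lon 273.47098°, lat 62.65055°.
Field: 273.47098/20 → 13 → N, 62.65055/10 → 6 → G; chars NG.
Square: 13.47098/2 → 6, 2.65055/1 → 2; chars 62.
Subsquare: 1.47098/0.0833333 → 17 → r, 0.65055/0.0416667 → 15 → p; chars rp.
Extended square: 0.05432/0.00833333 → 6, 0.02555/0.00416667 → 6; chars 66.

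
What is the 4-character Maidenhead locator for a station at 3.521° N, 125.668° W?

Shift to the Maidenhead origin (180°W, 90°S): lon 54.33, lat 93.52.
Field (20°×10°, letters A–R): lon ⌊54.33/20⌋ = 2 → C; lat ⌊93.52/10⌋ = 9 → J.
Square (2°×1°, digits 0–9): lon ⌊14.33/2⌋ = 7; lat ⌊3.52/1⌋ = 3.

CJ73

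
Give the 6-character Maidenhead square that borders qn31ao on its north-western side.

QN21xp

Longitude subsquare a = 0; −1 → -1, wraps to 23 = x, carry into square.
Longitude square 3; −1 → 2.
Latitude subsquare o = 14; +1 → 15 = p.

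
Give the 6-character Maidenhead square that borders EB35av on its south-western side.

EB25xu

Longitude subsquare a = 0; −1 → -1, wraps to 23 = x, carry into square.
Longitude square 3; −1 → 2.
Latitude subsquare v = 21; −1 → 20 = u.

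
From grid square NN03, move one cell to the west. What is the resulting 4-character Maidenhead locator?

MN93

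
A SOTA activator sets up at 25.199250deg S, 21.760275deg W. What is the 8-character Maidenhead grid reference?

Offset from 180°W / 90°S: lon 158.23972°, lat 64.80075°.
Field: lon ⌊158.23972/20⌋ = 7 → H; lat ⌊64.80075/10⌋ = 6 → G.
Square: lon ⌊18.23972/2⌋ = 9; lat ⌊4.80075/1⌋ = 4.
Subsquare: lon ⌊0.23972/0.0833333⌋ = 2 → c; lat ⌊0.80075/0.0416667⌋ = 19 → t.
Extended square: lon ⌊0.07306/0.00833333⌋ = 8; lat ⌊0.00908/0.00416667⌋ = 2.

HG94ct82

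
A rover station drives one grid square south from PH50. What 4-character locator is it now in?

PG59

Latitude square 0; −1 → -1, wraps to 9, carry into field.
Latitude field H = 7; −1 → 6 = G.
The longitude characters are unchanged.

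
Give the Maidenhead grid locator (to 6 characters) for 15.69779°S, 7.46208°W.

IH64gh

Offset from 180°W / 90°S: lon 172.5379°, lat 74.3022°.
Field (20°×10°, letters A–R): lon ⌊172.5379/20⌋ = 8 → I; lat ⌊74.3022/10⌋ = 7 → H.
Square (2°×1°, digits 0–9): lon ⌊12.5379/2⌋ = 6; lat ⌊4.3022/1⌋ = 4.
Subsquare (5′×2.5′, letters a–x): lon ⌊0.5379/0.0833333⌋ = 6 → g; lat ⌊0.3022/0.0416667⌋ = 7 → h.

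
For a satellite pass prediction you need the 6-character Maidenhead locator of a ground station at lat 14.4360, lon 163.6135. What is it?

Shift to the Maidenhead origin (180°W, 90°S): lon 343.6135, lat 104.4360.
Field (20°×10°, letters A–R): lon ⌊343.6135/20⌋ = 17 → R; lat ⌊104.4360/10⌋ = 10 → K.
Square (2°×1°, digits 0–9): lon ⌊3.6135/2⌋ = 1; lat ⌊4.4360/1⌋ = 4.
Subsquare (5′×2.5′, letters a–x): lon ⌊1.6135/0.0833333⌋ = 19 → t; lat ⌊0.4360/0.0416667⌋ = 10 → k.

RK14tk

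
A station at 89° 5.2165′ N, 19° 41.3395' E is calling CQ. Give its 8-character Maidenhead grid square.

Offset from 180°W / 90°S: lon 199.68899°, lat 179.08694°.
Field: 199.68899/20 → 9 → J, 179.08694/10 → 17 → R; chars JR.
Square: 19.68899/2 → 9, 9.08694/1 → 9; chars 99.
Subsquare: 1.68899/0.0833333 → 20 → u, 0.08694/0.0416667 → 2 → c; chars uc.
Extended square: 0.02232/0.00833333 → 2, 0.00361/0.00416667 → 0; chars 20.

JR99uc20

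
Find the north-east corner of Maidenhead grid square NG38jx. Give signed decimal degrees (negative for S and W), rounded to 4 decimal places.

Field N=13, G=6: +13·20° lon, +6·10° lat → SW at lon 80°, lat -30°.
Square 3, 8: +3·2° lon, +8·1° lat → SW at lon 86°, lat -22°.
Subsquare j=9, x=23: +9·0.0833333° lon, +23·0.0416667° lat → SW at lon 86.75°, lat -21.0417°.
Cell spans 0.0833333° lon × 0.0416667° lat. NE corner is SW corner plus one full cell.
latitude -21.0000, longitude 86.8333.

-21.0000, 86.8333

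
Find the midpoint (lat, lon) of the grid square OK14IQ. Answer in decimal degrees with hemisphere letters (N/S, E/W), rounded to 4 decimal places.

Field O=14, K=10: +14·20° lon, +10·10° lat → SW at lon 100°, lat 10°.
Square 1, 4: +1·2° lon, +4·1° lat → SW at lon 102°, lat 14°.
Subsquare i=8, q=16: +8·0.0833333° lon, +16·0.0416667° lat → SW at lon 102.667°, lat 14.6667°.
Cell spans 0.0833333° lon × 0.0416667° lat. Centre is SW corner plus half of each.
latitude 14.6875° N, longitude 102.7083° E.

14.6875° N, 102.7083° E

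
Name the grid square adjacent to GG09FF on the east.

GG09gf

Longitude subsquare f = 5; +1 → 6 = g.
The latitude characters are unchanged.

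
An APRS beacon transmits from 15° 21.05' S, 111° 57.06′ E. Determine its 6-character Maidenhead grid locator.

Offset from 180°W / 90°S: lon 291.9510°, lat 74.6492°.
Field (20°×10°, letters A–R): 291.9510/20 → 14 → O, 74.6492/10 → 7 → H; chars OH.
Square (2°×1°, digits 0–9): 11.9510/2 → 5, 4.6492/1 → 4; chars 54.
Subsquare (5′×2.5′, letters a–x): 1.9510/0.0833333 → 23 → x, 0.6492/0.0416667 → 15 → p; chars xp.

OH54xp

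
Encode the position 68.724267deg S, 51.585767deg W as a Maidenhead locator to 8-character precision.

GC41eg96

Shift to the Maidenhead origin (180°W, 90°S): lon 128.41423, lat 21.27573.
Field: lon ⌊128.41423/20⌋ = 6 → G; lat ⌊21.27573/10⌋ = 2 → C.
Square: lon ⌊8.41423/2⌋ = 4; lat ⌊1.27573/1⌋ = 1.
Subsquare: lon ⌊0.41423/0.0833333⌋ = 4 → e; lat ⌊0.27573/0.0416667⌋ = 6 → g.
Extended square: lon ⌊0.08090/0.00833333⌋ = 9; lat ⌊0.02573/0.00416667⌋ = 6.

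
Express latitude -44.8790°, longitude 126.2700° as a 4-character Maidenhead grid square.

PE35

Shift to the Maidenhead origin (180°W, 90°S): lon 306.27, lat 45.12.
Field: lon ⌊306.27/20⌋ = 15 → P; lat ⌊45.12/10⌋ = 4 → E.
Square: lon ⌊6.27/2⌋ = 3; lat ⌊5.12/1⌋ = 5.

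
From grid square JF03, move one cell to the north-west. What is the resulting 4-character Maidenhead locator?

IF94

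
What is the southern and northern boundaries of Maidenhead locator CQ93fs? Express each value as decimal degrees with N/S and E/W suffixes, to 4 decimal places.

73.7500° N, 73.7917° N

Field C=2, Q=16: +2·20° lon, +16·10° lat → SW at lon -140°, lat 70°.
Square 9, 3: +9·2° lon, +3·1° lat → SW at lon -122°, lat 73°.
Subsquare f=5, s=18: +5·0.0833333° lon, +18·0.0416667° lat → SW at lon -121.583°, lat 73.75°.
Cell spans 0.0833333° lon × 0.0416667° lat.
south 73.7500° N, north 73.7917° N.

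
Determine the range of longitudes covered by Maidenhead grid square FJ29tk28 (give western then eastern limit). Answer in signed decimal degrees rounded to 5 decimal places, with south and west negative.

-74.40000, -74.39167

Field F=5, J=9: +5·20° lon, +9·10° lat → SW at lon -80°, lat 0°.
Square 2, 9: +2·2° lon, +9·1° lat → SW at lon -76°, lat 9°.
Subsquare t=19, k=10: +19·0.0833333° lon, +10·0.0416667° lat → SW at lon -74.4167°, lat 9.41667°.
Extended square 2, 8: +2·0.00833333° lon, +8·0.00416667° lat → SW at lon -74.4°, lat 9.45°.
Cell spans 0.00833333° lon × 0.00416667° lat.
west -74.40000, east -74.39167.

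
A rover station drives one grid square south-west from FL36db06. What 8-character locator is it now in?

Longitude extended square 0; −1 → -1, wraps to 9, carry into subsquare.
Longitude subsquare d = 3; −1 → 2 = c.
Latitude extended square 6; −1 → 5.

FL36cb95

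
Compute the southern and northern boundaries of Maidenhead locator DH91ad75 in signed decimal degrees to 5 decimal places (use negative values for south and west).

-18.85417, -18.85000

Field D=3, H=7: +3·20° lon, +7·10° lat → SW at lon -120°, lat -20°.
Square 9, 1: +9·2° lon, +1·1° lat → SW at lon -102°, lat -19°.
Subsquare a=0, d=3: +0·0.0833333° lon, +3·0.0416667° lat → SW at lon -102°, lat -18.875°.
Extended square 7, 5: +7·0.00833333° lon, +5·0.00416667° lat → SW at lon -101.942°, lat -18.8542°.
Cell spans 0.00833333° lon × 0.00416667° lat.
south -18.85417, north -18.85000.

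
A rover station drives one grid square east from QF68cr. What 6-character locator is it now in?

Longitude subsquare c = 2; +1 → 3 = d.
The latitude characters are unchanged.

QF68dr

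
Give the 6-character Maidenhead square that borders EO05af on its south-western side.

Longitude subsquare a = 0; −1 → -1, wraps to 23 = x, carry into square.
Longitude square 0; −1 → -1, wraps to 9, carry into field.
Longitude field E = 4; −1 → 3 = D.
Latitude subsquare f = 5; −1 → 4 = e.

DO95xe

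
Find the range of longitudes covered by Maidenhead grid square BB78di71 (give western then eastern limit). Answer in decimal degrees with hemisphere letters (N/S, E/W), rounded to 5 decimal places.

145.69167° W, 145.68333° W

Field B=1, B=1: +1·20° lon, +1·10° lat → SW at lon -160°, lat -80°.
Square 7, 8: +7·2° lon, +8·1° lat → SW at lon -146°, lat -72°.
Subsquare d=3, i=8: +3·0.0833333° lon, +8·0.0416667° lat → SW at lon -145.75°, lat -71.6667°.
Extended square 7, 1: +7·0.00833333° lon, +1·0.00416667° lat → SW at lon -145.692°, lat -71.6625°.
Cell spans 0.00833333° lon × 0.00416667° lat.
west 145.69167° W, east 145.68333° W.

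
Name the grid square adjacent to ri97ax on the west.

Longitude subsquare a = 0; −1 → -1, wraps to 23 = x, carry into square.
Longitude square 9; −1 → 8.
The latitude characters are unchanged.

RI87xx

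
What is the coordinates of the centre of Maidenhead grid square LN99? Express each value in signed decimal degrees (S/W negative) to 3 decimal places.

Field L=11, N=13: +11·20° lon, +13·10° lat → SW at lon 40°, lat 40°.
Square 9, 9: +9·2° lon, +9·1° lat → SW at lon 58°, lat 49°.
Cell spans 2° lon × 1° lat. Centre is SW corner plus half of each.
latitude 49.500, longitude 59.000.

49.500, 59.000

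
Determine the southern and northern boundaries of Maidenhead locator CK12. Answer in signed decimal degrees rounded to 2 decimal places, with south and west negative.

Field C=2, K=10: +2·20° lon, +10·10° lat → SW at lon -140°, lat 10°.
Square 1, 2: +1·2° lon, +2·1° lat → SW at lon -138°, lat 12°.
Cell spans 2° lon × 1° lat.
south 12.00, north 13.00.

12.00, 13.00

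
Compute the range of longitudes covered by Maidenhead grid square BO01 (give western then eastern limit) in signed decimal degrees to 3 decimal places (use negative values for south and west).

Field B=1, O=14: +1·20° lon, +14·10° lat → SW at lon -160°, lat 50°.
Square 0, 1: +0·2° lon, +1·1° lat → SW at lon -160°, lat 51°.
Cell spans 2° lon × 1° lat.
west -160.000, east -158.000.

-160.000, -158.000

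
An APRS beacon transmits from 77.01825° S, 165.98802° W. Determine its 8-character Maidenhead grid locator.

AB72ax15

Offset from 180°W / 90°S: lon 14.01198°, lat 12.98175°.
Field: lon ⌊14.01198/20⌋ = 0 → A; lat ⌊12.98175/10⌋ = 1 → B.
Square: lon ⌊14.01198/2⌋ = 7; lat ⌊2.98175/1⌋ = 2.
Subsquare: lon ⌊0.01198/0.0833333⌋ = 0 → a; lat ⌊0.98175/0.0416667⌋ = 23 → x.
Extended square: lon ⌊0.01198/0.00833333⌋ = 1; lat ⌊0.02342/0.00416667⌋ = 5.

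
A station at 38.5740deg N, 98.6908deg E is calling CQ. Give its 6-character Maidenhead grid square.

NM98in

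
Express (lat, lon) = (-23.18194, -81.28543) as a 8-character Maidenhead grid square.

Shift to the Maidenhead origin (180°W, 90°S): lon 98.71457, lat 66.81806.
Field: 98.71457/20 → 4 → E, 66.81806/10 → 6 → G; chars EG.
Square: 18.71457/2 → 9, 6.81806/1 → 6; chars 96.
Subsquare: 0.71457/0.0833333 → 8 → i, 0.81806/0.0416667 → 19 → t; chars it.
Extended square: 0.04790/0.00833333 → 5, 0.02639/0.00416667 → 6; chars 56.

EG96it56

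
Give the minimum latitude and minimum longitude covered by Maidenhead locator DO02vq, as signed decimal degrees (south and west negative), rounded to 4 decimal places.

Field D=3, O=14: +3·20° lon, +14·10° lat → SW at lon -120°, lat 50°.
Square 0, 2: +0·2° lon, +2·1° lat → SW at lon -120°, lat 52°.
Subsquare v=21, q=16: +21·0.0833333° lon, +16·0.0416667° lat → SW at lon -118.25°, lat 52.6667°.
latitude 52.6667, longitude -118.2500.

52.6667, -118.2500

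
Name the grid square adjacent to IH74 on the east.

Longitude square 7; +1 → 8.
The latitude characters are unchanged.

IH84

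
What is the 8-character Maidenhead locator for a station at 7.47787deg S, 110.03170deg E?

Shift to the Maidenhead origin (180°W, 90°S): lon 290.03170, lat 82.52213.
Field: lon ⌊290.03170/20⌋ = 14 → O; lat ⌊82.52213/10⌋ = 8 → I.
Square: lon ⌊10.03170/2⌋ = 5; lat ⌊2.52213/1⌋ = 2.
Subsquare: lon ⌊0.03170/0.0833333⌋ = 0 → a; lat ⌊0.52213/0.0416667⌋ = 12 → m.
Extended square: lon ⌊0.03170/0.00833333⌋ = 3; lat ⌊0.02213/0.00416667⌋ = 5.

OI52am35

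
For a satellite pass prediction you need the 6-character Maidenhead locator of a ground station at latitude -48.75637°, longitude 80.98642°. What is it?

NE01lf

Add 180° to longitude and 90° to latitude: 260.9864, 41.2436.
Field: 260.9864/20 → 13 → N, 41.2436/10 → 4 → E; chars NE.
Square: 0.9864/2 → 0, 1.2436/1 → 1; chars 01.
Subsquare: 0.9864/0.0833333 → 11 → l, 0.2436/0.0416667 → 5 → f; chars lf.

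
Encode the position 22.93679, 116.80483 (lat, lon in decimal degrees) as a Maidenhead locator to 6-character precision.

OL82jw

Add 180° to longitude and 90° to latitude: 296.8048, 112.9368.
Field: 296.8048/20 → 14 → O, 112.9368/10 → 11 → L; chars OL.
Square: 16.8048/2 → 8, 2.9368/1 → 2; chars 82.
Subsquare: 0.8048/0.0833333 → 9 → j, 0.9368/0.0416667 → 22 → w; chars jw.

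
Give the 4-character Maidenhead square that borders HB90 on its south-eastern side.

IA09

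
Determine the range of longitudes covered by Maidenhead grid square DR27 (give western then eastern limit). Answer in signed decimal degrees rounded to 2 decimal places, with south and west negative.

Field D=3, R=17: +3·20° lon, +17·10° lat → SW at lon -120°, lat 80°.
Square 2, 7: +2·2° lon, +7·1° lat → SW at lon -116°, lat 87°.
Cell spans 2° lon × 1° lat.
west -116.00, east -114.00.

-116.00, -114.00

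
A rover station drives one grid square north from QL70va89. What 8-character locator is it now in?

Latitude extended square 9; +1 → 10, wraps to 0, carry into subsquare.
Latitude subsquare a = 0; +1 → 1 = b.
The longitude characters are unchanged.

QL70vb80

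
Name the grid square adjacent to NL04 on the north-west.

ML95

Longitude square 0; −1 → -1, wraps to 9, carry into field.
Longitude field N = 13; −1 → 12 = M.
Latitude square 4; +1 → 5.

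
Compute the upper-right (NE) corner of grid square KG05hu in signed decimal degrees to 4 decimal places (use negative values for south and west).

Field K=10, G=6: +10·20° lon, +6·10° lat → SW at lon 20°, lat -30°.
Square 0, 5: +0·2° lon, +5·1° lat → SW at lon 20°, lat -25°.
Subsquare h=7, u=20: +7·0.0833333° lon, +20·0.0416667° lat → SW at lon 20.5833°, lat -24.1667°.
Cell spans 0.0833333° lon × 0.0416667° lat. NE corner is SW corner plus one full cell.
latitude -24.1250, longitude 20.6667.

-24.1250, 20.6667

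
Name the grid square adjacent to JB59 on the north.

JC50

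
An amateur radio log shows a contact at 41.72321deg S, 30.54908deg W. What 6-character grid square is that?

HE48rg

Add 180° to longitude and 90° to latitude: 149.4509, 48.2768.
Field: lon ⌊149.4509/20⌋ = 7 → H; lat ⌊48.2768/10⌋ = 4 → E.
Square: lon ⌊9.4509/2⌋ = 4; lat ⌊8.2768/1⌋ = 8.
Subsquare: lon ⌊1.4509/0.0833333⌋ = 17 → r; lat ⌊0.2768/0.0416667⌋ = 6 → g.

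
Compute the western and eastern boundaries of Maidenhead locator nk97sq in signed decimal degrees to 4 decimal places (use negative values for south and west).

99.5000, 99.5833

Field N=13, K=10: +13·20° lon, +10·10° lat → SW at lon 80°, lat 10°.
Square 9, 7: +9·2° lon, +7·1° lat → SW at lon 98°, lat 17°.
Subsquare s=18, q=16: +18·0.0833333° lon, +16·0.0416667° lat → SW at lon 99.5°, lat 17.6667°.
Cell spans 0.0833333° lon × 0.0416667° lat.
west 99.5000, east 99.5833.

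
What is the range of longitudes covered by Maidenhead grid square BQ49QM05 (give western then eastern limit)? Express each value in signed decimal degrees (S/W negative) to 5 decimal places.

Field B=1, Q=16: +1·20° lon, +16·10° lat → SW at lon -160°, lat 70°.
Square 4, 9: +4·2° lon, +9·1° lat → SW at lon -152°, lat 79°.
Subsquare q=16, m=12: +16·0.0833333° lon, +12·0.0416667° lat → SW at lon -150.667°, lat 79.5°.
Extended square 0, 5: +0·0.00833333° lon, +5·0.00416667° lat → SW at lon -150.667°, lat 79.5208°.
Cell spans 0.00833333° lon × 0.00416667° lat.
west -150.66667, east -150.65833.

-150.66667, -150.65833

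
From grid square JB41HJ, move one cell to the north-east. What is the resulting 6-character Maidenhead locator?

JB41ik

Longitude subsquare h = 7; +1 → 8 = i.
Latitude subsquare j = 9; +1 → 10 = k.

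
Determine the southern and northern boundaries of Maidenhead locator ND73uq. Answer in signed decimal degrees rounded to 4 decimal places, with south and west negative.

Field N=13, D=3: +13·20° lon, +3·10° lat → SW at lon 80°, lat -60°.
Square 7, 3: +7·2° lon, +3·1° lat → SW at lon 94°, lat -57°.
Subsquare u=20, q=16: +20·0.0833333° lon, +16·0.0416667° lat → SW at lon 95.6667°, lat -56.3333°.
Cell spans 0.0833333° lon × 0.0416667° lat.
south -56.3333, north -56.2917.

-56.3333, -56.2917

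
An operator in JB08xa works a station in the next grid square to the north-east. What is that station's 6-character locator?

JB18ab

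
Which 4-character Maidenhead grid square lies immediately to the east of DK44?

DK54

Longitude square 4; +1 → 5.
The latitude characters are unchanged.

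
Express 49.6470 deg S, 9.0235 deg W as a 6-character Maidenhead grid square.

IE50li

Offset from 180°W / 90°S: lon 170.9765°, lat 40.3530°.
Field: 170.9765/20 → 8 → I, 40.3530/10 → 4 → E; chars IE.
Square: 10.9765/2 → 5, 0.3530/1 → 0; chars 50.
Subsquare: 0.9765/0.0833333 → 11 → l, 0.3530/0.0416667 → 8 → i; chars li.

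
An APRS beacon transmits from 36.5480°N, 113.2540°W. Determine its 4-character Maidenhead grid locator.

Offset from 180°W / 90°S: lon 66.75°, lat 126.55°.
Field: 66.75/20 → 3 → D, 126.55/10 → 12 → M; chars DM.
Square: 6.75/2 → 3, 6.55/1 → 6; chars 36.

DM36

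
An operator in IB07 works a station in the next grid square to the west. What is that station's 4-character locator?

HB97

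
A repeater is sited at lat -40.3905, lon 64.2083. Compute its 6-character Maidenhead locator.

ME29co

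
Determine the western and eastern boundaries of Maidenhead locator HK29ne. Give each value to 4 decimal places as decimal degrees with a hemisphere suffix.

34.9167° W, 34.8333° W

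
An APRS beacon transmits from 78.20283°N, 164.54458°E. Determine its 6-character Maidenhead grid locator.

RQ28ge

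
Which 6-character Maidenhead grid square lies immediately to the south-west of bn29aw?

Longitude subsquare a = 0; −1 → -1, wraps to 23 = x, carry into square.
Longitude square 2; −1 → 1.
Latitude subsquare w = 22; −1 → 21 = v.

BN19xv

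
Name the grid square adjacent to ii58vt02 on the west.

II58ut92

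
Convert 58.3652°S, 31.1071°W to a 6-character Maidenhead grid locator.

HD41kp

Shift to the Maidenhead origin (180°W, 90°S): lon 148.8929, lat 31.6348.
Field: 148.8929/20 → 7 → H, 31.6348/10 → 3 → D; chars HD.
Square: 8.8929/2 → 4, 1.6348/1 → 1; chars 41.
Subsquare: 0.8929/0.0833333 → 10 → k, 0.6348/0.0416667 → 15 → p; chars kp.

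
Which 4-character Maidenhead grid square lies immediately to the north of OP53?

Latitude square 3; +1 → 4.
The longitude characters are unchanged.

OP54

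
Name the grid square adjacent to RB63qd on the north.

Latitude subsquare d = 3; +1 → 4 = e.
The longitude characters are unchanged.

RB63qe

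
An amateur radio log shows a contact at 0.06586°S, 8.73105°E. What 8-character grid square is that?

Shift to the Maidenhead origin (180°W, 90°S): lon 188.73105, lat 89.93414.
Field (20°×10°, letters A–R): lon ⌊188.73105/20⌋ = 9 → J; lat ⌊89.93414/10⌋ = 8 → I.
Square (2°×1°, digits 0–9): lon ⌊8.73105/2⌋ = 4; lat ⌊9.93414/1⌋ = 9.
Subsquare (5′×2.5′, letters a–x): lon ⌊0.73105/0.0833333⌋ = 8 → i; lat ⌊0.93414/0.0416667⌋ = 22 → w.
Extended square (30″×15″, digits 0–9): lon ⌊0.06438/0.00833333⌋ = 7; lat ⌊0.01747/0.00416667⌋ = 4.

JI49iw74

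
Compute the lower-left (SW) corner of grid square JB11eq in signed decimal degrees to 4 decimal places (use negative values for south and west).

Field J=9, B=1: +9·20° lon, +1·10° lat → SW at lon 0°, lat -80°.
Square 1, 1: +1·2° lon, +1·1° lat → SW at lon 2°, lat -79°.
Subsquare e=4, q=16: +4·0.0833333° lon, +16·0.0416667° lat → SW at lon 2.33333°, lat -78.3333°.
latitude -78.3333, longitude 2.3333.

-78.3333, 2.3333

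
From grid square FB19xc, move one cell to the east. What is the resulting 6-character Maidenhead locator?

FB29ac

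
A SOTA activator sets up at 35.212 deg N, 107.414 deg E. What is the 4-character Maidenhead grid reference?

OM35

Shift to the Maidenhead origin (180°W, 90°S): lon 287.41, lat 125.21.
Field (20°×10°, letters A–R): 287.41/20 → 14 → O, 125.21/10 → 12 → M; chars OM.
Square (2°×1°, digits 0–9): 7.41/2 → 3, 5.21/1 → 5; chars 35.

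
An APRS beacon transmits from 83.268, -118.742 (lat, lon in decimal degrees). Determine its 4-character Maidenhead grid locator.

DR03

Add 180° to longitude and 90° to latitude: 61.26, 173.27.
Field: 61.26/20 → 3 → D, 173.27/10 → 17 → R; chars DR.
Square: 1.26/2 → 0, 3.27/1 → 3; chars 03.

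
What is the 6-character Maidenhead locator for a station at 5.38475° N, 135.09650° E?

Shift to the Maidenhead origin (180°W, 90°S): lon 315.0965, lat 95.3847.
Field: 315.0965/20 → 15 → P, 95.3847/10 → 9 → J; chars PJ.
Square: 15.0965/2 → 7, 5.3847/1 → 5; chars 75.
Subsquare: 1.0965/0.0833333 → 13 → n, 0.3847/0.0416667 → 9 → j; chars nj.

PJ75nj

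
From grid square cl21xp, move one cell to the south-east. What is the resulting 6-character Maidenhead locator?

CL31ao

Longitude subsquare x = 23; +1 → 24, wraps to 0 = a, carry into square.
Longitude square 2; +1 → 3.
Latitude subsquare p = 15; −1 → 14 = o.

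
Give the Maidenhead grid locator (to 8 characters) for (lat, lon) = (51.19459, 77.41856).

MO81re06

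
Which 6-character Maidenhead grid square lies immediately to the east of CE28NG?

Longitude subsquare n = 13; +1 → 14 = o.
The latitude characters are unchanged.

CE28og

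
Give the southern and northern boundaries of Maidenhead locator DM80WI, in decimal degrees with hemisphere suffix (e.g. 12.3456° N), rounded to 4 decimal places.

30.3333° N, 30.3750° N

Field D=3, M=12: +3·20° lon, +12·10° lat → SW at lon -120°, lat 30°.
Square 8, 0: +8·2° lon, +0·1° lat → SW at lon -104°, lat 30°.
Subsquare w=22, i=8: +22·0.0833333° lon, +8·0.0416667° lat → SW at lon -102.167°, lat 30.3333°.
Cell spans 0.0833333° lon × 0.0416667° lat.
south 30.3333° N, north 30.3750° N.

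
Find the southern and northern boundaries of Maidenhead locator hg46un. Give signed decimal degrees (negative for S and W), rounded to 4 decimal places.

-23.4583, -23.4167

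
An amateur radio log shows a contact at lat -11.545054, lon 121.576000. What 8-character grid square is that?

Offset from 180°W / 90°S: lon 301.57600°, lat 78.45495°.
Field: lon ⌊301.57600/20⌋ = 15 → P; lat ⌊78.45495/10⌋ = 7 → H.
Square: lon ⌊1.57600/2⌋ = 0; lat ⌊8.45495/1⌋ = 8.
Subsquare: lon ⌊1.57600/0.0833333⌋ = 18 → s; lat ⌊0.45495/0.0416667⌋ = 10 → k.
Extended square: lon ⌊0.07600/0.00833333⌋ = 9; lat ⌊0.03828/0.00416667⌋ = 9.

PH08sk99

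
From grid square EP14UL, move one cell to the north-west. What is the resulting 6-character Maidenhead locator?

EP14tm

Longitude subsquare u = 20; −1 → 19 = t.
Latitude subsquare l = 11; +1 → 12 = m.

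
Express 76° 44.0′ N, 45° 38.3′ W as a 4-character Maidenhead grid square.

GQ76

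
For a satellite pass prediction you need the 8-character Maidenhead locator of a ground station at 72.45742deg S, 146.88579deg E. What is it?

QB37kn60

Add 180° to longitude and 90° to latitude: 326.88579, 17.54258.
Field: 326.88579/20 → 16 → Q, 17.54258/10 → 1 → B; chars QB.
Square: 6.88579/2 → 3, 7.54258/1 → 7; chars 37.
Subsquare: 0.88579/0.0833333 → 10 → k, 0.54258/0.0416667 → 13 → n; chars kn.
Extended square: 0.05246/0.00833333 → 6, 0.00091/0.00416667 → 0; chars 60.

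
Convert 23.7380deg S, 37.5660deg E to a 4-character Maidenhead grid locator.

KG86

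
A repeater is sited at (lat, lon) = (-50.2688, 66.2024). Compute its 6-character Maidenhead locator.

MD39cr

Shift to the Maidenhead origin (180°W, 90°S): lon 246.2024, lat 39.7312.
Field (20°×10°, letters A–R): lon ⌊246.2024/20⌋ = 12 → M; lat ⌊39.7312/10⌋ = 3 → D.
Square (2°×1°, digits 0–9): lon ⌊6.2024/2⌋ = 3; lat ⌊9.7312/1⌋ = 9.
Subsquare (5′×2.5′, letters a–x): lon ⌊0.2024/0.0833333⌋ = 2 → c; lat ⌊0.7312/0.0416667⌋ = 17 → r.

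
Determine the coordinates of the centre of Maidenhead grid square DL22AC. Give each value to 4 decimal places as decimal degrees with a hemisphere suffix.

22.1042° N, 115.9583° W

Field D=3, L=11: +3·20° lon, +11·10° lat → SW at lon -120°, lat 20°.
Square 2, 2: +2·2° lon, +2·1° lat → SW at lon -116°, lat 22°.
Subsquare a=0, c=2: +0·0.0833333° lon, +2·0.0416667° lat → SW at lon -116°, lat 22.0833°.
Cell spans 0.0833333° lon × 0.0416667° lat. Centre is SW corner plus half of each.
latitude 22.1042° N, longitude 115.9583° W.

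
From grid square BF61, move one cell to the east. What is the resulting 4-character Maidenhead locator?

Longitude square 6; +1 → 7.
The latitude characters are unchanged.

BF71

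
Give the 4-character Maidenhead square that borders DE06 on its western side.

CE96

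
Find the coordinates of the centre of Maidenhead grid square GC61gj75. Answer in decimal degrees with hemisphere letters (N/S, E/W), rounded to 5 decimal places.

68.60208° S, 47.43750° W

Field G=6, C=2: +6·20° lon, +2·10° lat → SW at lon -60°, lat -70°.
Square 6, 1: +6·2° lon, +1·1° lat → SW at lon -48°, lat -69°.
Subsquare g=6, j=9: +6·0.0833333° lon, +9·0.0416667° lat → SW at lon -47.5°, lat -68.625°.
Extended square 7, 5: +7·0.00833333° lon, +5·0.00416667° lat → SW at lon -47.4417°, lat -68.6042°.
Cell spans 0.00833333° lon × 0.00416667° lat. Centre is SW corner plus half of each.
latitude 68.60208° S, longitude 47.43750° W.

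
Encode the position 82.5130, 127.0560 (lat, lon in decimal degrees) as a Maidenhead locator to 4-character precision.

PR32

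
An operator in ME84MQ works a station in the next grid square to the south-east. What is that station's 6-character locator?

Longitude subsquare m = 12; +1 → 13 = n.
Latitude subsquare q = 16; −1 → 15 = p.

ME84np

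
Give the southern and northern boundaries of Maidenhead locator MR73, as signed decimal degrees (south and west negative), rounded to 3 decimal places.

83.000, 84.000

Field M=12, R=17: +12·20° lon, +17·10° lat → SW at lon 60°, lat 80°.
Square 7, 3: +7·2° lon, +3·1° lat → SW at lon 74°, lat 83°.
Cell spans 2° lon × 1° lat.
south 83.000, north 84.000.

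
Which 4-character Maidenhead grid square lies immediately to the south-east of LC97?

MC06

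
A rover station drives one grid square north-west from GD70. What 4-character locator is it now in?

Longitude square 7; −1 → 6.
Latitude square 0; +1 → 1.

GD61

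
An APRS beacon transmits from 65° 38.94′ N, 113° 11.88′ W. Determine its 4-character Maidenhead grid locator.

DP35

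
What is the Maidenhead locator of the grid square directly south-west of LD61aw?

Longitude subsquare a = 0; −1 → -1, wraps to 23 = x, carry into square.
Longitude square 6; −1 → 5.
Latitude subsquare w = 22; −1 → 21 = v.

LD51xv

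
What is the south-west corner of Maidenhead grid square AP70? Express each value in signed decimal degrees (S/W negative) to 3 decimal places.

Field A=0, P=15: +0·20° lon, +15·10° lat → SW at lon -180°, lat 60°.
Square 7, 0: +7·2° lon, +0·1° lat → SW at lon -166°, lat 60°.
latitude 60.000, longitude -166.000.

60.000, -166.000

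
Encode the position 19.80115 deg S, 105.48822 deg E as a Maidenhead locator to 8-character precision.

OH20re87

Shift to the Maidenhead origin (180°W, 90°S): lon 285.48822, lat 70.19885.
Field: lon ⌊285.48822/20⌋ = 14 → O; lat ⌊70.19885/10⌋ = 7 → H.
Square: lon ⌊5.48822/2⌋ = 2; lat ⌊0.19885/1⌋ = 0.
Subsquare: lon ⌊1.48822/0.0833333⌋ = 17 → r; lat ⌊0.19885/0.0416667⌋ = 4 → e.
Extended square: lon ⌊0.07155/0.00833333⌋ = 8; lat ⌊0.03218/0.00416667⌋ = 7.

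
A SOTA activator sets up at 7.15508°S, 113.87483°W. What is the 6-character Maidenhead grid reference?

Shift to the Maidenhead origin (180°W, 90°S): lon 66.1252, lat 82.8449.
Field: lon ⌊66.1252/20⌋ = 3 → D; lat ⌊82.8449/10⌋ = 8 → I.
Square: lon ⌊6.1252/2⌋ = 3; lat ⌊2.8449/1⌋ = 2.
Subsquare: lon ⌊0.1252/0.0833333⌋ = 1 → b; lat ⌊0.8449/0.0416667⌋ = 20 → u.

DI32bu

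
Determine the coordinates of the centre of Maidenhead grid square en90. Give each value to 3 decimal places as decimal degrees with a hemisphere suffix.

Field E=4, N=13: +4·20° lon, +13·10° lat → SW at lon -100°, lat 40°.
Square 9, 0: +9·2° lon, +0·1° lat → SW at lon -82°, lat 40°.
Cell spans 2° lon × 1° lat. Centre is SW corner plus half of each.
latitude 40.500° N, longitude 81.000° W.

40.500° N, 81.000° W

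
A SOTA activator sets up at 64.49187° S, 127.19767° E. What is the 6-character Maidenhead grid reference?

Shift to the Maidenhead origin (180°W, 90°S): lon 307.1977, lat 25.5081.
Field: 307.1977/20 → 15 → P, 25.5081/10 → 2 → C; chars PC.
Square: 7.1977/2 → 3, 5.5081/1 → 5; chars 35.
Subsquare: 1.1977/0.0833333 → 14 → o, 0.5081/0.0416667 → 12 → m; chars om.

PC35om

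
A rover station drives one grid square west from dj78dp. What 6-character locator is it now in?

DJ78cp

Longitude subsquare d = 3; −1 → 2 = c.
The latitude characters are unchanged.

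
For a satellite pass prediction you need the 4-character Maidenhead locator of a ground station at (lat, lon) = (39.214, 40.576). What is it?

LM09

Shift to the Maidenhead origin (180°W, 90°S): lon 220.58, lat 129.21.
Field: lon ⌊220.58/20⌋ = 11 → L; lat ⌊129.21/10⌋ = 12 → M.
Square: lon ⌊0.58/2⌋ = 0; lat ⌊9.21/1⌋ = 9.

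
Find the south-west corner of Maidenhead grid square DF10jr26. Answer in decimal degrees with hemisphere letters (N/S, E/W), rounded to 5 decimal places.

Field D=3, F=5: +3·20° lon, +5·10° lat → SW at lon -120°, lat -40°.
Square 1, 0: +1·2° lon, +0·1° lat → SW at lon -118°, lat -40°.
Subsquare j=9, r=17: +9·0.0833333° lon, +17·0.0416667° lat → SW at lon -117.25°, lat -39.2917°.
Extended square 2, 6: +2·0.00833333° lon, +6·0.00416667° lat → SW at lon -117.233°, lat -39.2667°.
latitude 39.26667° S, longitude 117.23333° W.

39.26667° S, 117.23333° W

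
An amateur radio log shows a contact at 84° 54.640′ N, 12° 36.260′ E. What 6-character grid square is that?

Offset from 180°W / 90°S: lon 192.6043°, lat 174.9107°.
Field: 192.6043/20 → 9 → J, 174.9107/10 → 17 → R; chars JR.
Square: 12.6043/2 → 6, 4.9107/1 → 4; chars 64.
Subsquare: 0.6043/0.0833333 → 7 → h, 0.9107/0.0416667 → 21 → v; chars hv.

JR64hv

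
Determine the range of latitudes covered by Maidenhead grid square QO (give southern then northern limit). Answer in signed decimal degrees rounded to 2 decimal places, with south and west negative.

50.00, 60.00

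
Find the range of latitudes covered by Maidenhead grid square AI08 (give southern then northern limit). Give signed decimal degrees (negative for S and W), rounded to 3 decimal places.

Field A=0, I=8: +0·20° lon, +8·10° lat → SW at lon -180°, lat -10°.
Square 0, 8: +0·2° lon, +8·1° lat → SW at lon -180°, lat -2°.
Cell spans 2° lon × 1° lat.
south -2.000, north -1.000.

-2.000, -1.000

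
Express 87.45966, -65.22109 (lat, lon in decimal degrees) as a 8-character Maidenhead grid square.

Offset from 180°W / 90°S: lon 114.77891°, lat 177.45966°.
Field: 114.77891/20 → 5 → F, 177.45966/10 → 17 → R; chars FR.
Square: 14.77891/2 → 7, 7.45966/1 → 7; chars 77.
Subsquare: 0.77891/0.0833333 → 9 → j, 0.45966/0.0416667 → 11 → l; chars jl.
Extended square: 0.02891/0.00833333 → 3, 0.00133/0.00416667 → 0; chars 30.

FR77jl30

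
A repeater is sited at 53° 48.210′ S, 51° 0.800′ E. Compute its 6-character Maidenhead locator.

LD56me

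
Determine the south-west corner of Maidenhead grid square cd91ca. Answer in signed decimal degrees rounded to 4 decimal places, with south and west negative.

Field C=2, D=3: +2·20° lon, +3·10° lat → SW at lon -140°, lat -60°.
Square 9, 1: +9·2° lon, +1·1° lat → SW at lon -122°, lat -59°.
Subsquare c=2, a=0: +2·0.0833333° lon, +0·0.0416667° lat → SW at lon -121.833°, lat -59°.
latitude -59.0000, longitude -121.8333.

-59.0000, -121.8333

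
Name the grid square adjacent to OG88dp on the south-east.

Longitude subsquare d = 3; +1 → 4 = e.
Latitude subsquare p = 15; −1 → 14 = o.

OG88eo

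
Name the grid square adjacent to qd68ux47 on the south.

Latitude extended square 7; −1 → 6.
The longitude characters are unchanged.

QD68ux46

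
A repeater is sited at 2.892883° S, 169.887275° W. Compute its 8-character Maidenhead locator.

Add 180° to longitude and 90° to latitude: 10.11273, 87.10712.
Field: lon ⌊10.11273/20⌋ = 0 → A; lat ⌊87.10712/10⌋ = 8 → I.
Square: lon ⌊10.11273/2⌋ = 5; lat ⌊7.10712/1⌋ = 7.
Subsquare: lon ⌊0.11273/0.0833333⌋ = 1 → b; lat ⌊0.10712/0.0416667⌋ = 2 → c.
Extended square: lon ⌊0.02939/0.00833333⌋ = 3; lat ⌊0.02378/0.00416667⌋ = 5.

AI57bc35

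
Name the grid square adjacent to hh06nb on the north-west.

Longitude subsquare n = 13; −1 → 12 = m.
Latitude subsquare b = 1; +1 → 2 = c.

HH06mc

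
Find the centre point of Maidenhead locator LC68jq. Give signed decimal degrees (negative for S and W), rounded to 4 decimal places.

-61.3125, 52.7917

Field L=11, C=2: +11·20° lon, +2·10° lat → SW at lon 40°, lat -70°.
Square 6, 8: +6·2° lon, +8·1° lat → SW at lon 52°, lat -62°.
Subsquare j=9, q=16: +9·0.0833333° lon, +16·0.0416667° lat → SW at lon 52.75°, lat -61.3333°.
Cell spans 0.0833333° lon × 0.0416667° lat. Centre is SW corner plus half of each.
latitude -61.3125, longitude 52.7917.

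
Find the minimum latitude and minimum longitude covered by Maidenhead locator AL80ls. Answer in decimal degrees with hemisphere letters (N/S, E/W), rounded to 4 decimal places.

20.7500° N, 163.0833° W

Field A=0, L=11: +0·20° lon, +11·10° lat → SW at lon -180°, lat 20°.
Square 8, 0: +8·2° lon, +0·1° lat → SW at lon -164°, lat 20°.
Subsquare l=11, s=18: +11·0.0833333° lon, +18·0.0416667° lat → SW at lon -163.083°, lat 20.75°.
latitude 20.7500° N, longitude 163.0833° W.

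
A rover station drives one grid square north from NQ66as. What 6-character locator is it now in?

NQ66at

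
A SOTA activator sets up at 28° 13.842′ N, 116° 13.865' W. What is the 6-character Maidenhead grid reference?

DL18vf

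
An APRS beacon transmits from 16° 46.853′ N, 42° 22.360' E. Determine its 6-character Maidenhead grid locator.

LK16es

Offset from 180°W / 90°S: lon 222.3727°, lat 106.7809°.
Field: lon ⌊222.3727/20⌋ = 11 → L; lat ⌊106.7809/10⌋ = 10 → K.
Square: lon ⌊2.3727/2⌋ = 1; lat ⌊6.7809/1⌋ = 6.
Subsquare: lon ⌊0.3727/0.0833333⌋ = 4 → e; lat ⌊0.7809/0.0416667⌋ = 18 → s.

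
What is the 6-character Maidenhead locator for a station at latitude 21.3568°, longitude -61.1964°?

FL91ji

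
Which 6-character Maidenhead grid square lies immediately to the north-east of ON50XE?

ON60af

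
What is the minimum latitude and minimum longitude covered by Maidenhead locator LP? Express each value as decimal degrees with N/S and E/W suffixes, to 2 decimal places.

60.00° N, 40.00° E

Field L=11, P=15: +11·20° lon, +15·10° lat → SW at lon 40°, lat 60°.
latitude 60.00° N, longitude 40.00° E.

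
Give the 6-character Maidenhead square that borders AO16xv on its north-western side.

AO16ww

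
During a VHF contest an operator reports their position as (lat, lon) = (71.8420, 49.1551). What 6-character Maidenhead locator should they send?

LQ41nu

Add 180° to longitude and 90° to latitude: 229.1551, 161.8420.
Field: lon ⌊229.1551/20⌋ = 11 → L; lat ⌊161.8420/10⌋ = 16 → Q.
Square: lon ⌊9.1551/2⌋ = 4; lat ⌊1.8420/1⌋ = 1.
Subsquare: lon ⌊1.1551/0.0833333⌋ = 13 → n; lat ⌊0.8420/0.0416667⌋ = 20 → u.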